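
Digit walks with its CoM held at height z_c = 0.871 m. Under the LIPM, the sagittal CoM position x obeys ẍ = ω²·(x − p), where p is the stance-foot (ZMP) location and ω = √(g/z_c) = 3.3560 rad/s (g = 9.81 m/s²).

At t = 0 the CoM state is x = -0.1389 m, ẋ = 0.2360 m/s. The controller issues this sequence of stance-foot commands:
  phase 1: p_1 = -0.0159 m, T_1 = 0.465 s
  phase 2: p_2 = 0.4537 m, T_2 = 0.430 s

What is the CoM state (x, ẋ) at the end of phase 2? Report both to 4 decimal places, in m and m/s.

phase 1: p=-0.0159, T=0.465, ωT=1.560540, cosh=2.485707, sinh=2.275685; start (x,ẋ)=(-0.138900, 0.236000) → end (x,ẋ)=(-0.161612, -0.352748)
phase 2: p=0.4537, T=0.430, ωT=1.443080, cosh=2.234957, sinh=1.998758; start (x,ẋ)=(-0.161612, -0.352748) → end (x,ẋ)=(-1.131584, -4.915786)

x = -1.1316, ẋ = -4.9158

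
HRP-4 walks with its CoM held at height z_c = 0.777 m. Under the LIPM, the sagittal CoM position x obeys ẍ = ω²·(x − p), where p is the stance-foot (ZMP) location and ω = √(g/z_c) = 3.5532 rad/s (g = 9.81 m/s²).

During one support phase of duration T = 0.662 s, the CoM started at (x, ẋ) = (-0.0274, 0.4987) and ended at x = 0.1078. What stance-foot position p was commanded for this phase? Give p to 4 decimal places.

ωT = 3.5532·0.662 = 2.352218; cosh(ωT) = 5.302007, sinh(ωT) = 5.206849
x(T) = p + (x₀−p)·cosh(ωT) + (ẋ₀/ω)·sinh(ωT) ⇒ p·(1 − cosh) = x(T) − x₀·cosh − (ẋ₀/ω)·sinh
numerator   = 0.1078 − (-0.0274)·5.302007 − (0.4987/3.5532)·5.206849 = -0.477719
denominator = 1 − 5.302007 = -4.302007
p = -0.477719 / -4.302007 = 0.1110

p = 0.1110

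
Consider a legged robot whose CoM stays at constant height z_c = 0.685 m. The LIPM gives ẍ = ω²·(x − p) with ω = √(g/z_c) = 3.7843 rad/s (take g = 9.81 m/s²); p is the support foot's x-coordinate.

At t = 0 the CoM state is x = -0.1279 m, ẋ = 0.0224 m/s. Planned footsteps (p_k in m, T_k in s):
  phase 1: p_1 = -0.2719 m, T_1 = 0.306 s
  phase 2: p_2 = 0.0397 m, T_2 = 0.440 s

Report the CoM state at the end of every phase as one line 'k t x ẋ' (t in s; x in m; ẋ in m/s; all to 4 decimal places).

1 0.3060 -0.0116 0.8210
2 0.7460 0.4522 1.7531

phase 1: p=-0.2719, T=0.306, ωT=1.157996, cosh=1.748831, sinh=1.434716; start (x,ẋ)=(-0.127900, 0.022400) → end (x,ẋ)=(-0.011576, 0.821007)
phase 2: p=0.0397, T=0.440, ωT=1.665092, cosh=2.737666, sinh=2.548493; start (x,ẋ)=(-0.011576, 0.821007) → end (x,ẋ)=(0.452221, 1.753123)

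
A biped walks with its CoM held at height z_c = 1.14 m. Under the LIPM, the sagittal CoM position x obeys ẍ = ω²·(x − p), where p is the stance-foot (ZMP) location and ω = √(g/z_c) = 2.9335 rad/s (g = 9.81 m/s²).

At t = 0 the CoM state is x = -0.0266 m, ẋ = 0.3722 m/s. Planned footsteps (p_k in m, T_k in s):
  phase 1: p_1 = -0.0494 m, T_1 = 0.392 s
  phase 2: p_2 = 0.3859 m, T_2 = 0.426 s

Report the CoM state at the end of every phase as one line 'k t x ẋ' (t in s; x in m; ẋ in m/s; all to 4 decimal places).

1 0.3920 0.1705 0.7416
2 0.8180 0.3840 0.3882

phase 1: p=-0.0494, T=0.392, ωT=1.149932, cosh=1.737318, sinh=1.420660; start (x,ẋ)=(-0.026600, 0.372200) → end (x,ẋ)=(0.170463, 0.741649)
phase 2: p=0.3859, T=0.426, ωT=1.249671, cosh=1.887897, sinh=1.601298; start (x,ẋ)=(0.170463, 0.741649) → end (x,ẋ)=(0.384018, 0.388161)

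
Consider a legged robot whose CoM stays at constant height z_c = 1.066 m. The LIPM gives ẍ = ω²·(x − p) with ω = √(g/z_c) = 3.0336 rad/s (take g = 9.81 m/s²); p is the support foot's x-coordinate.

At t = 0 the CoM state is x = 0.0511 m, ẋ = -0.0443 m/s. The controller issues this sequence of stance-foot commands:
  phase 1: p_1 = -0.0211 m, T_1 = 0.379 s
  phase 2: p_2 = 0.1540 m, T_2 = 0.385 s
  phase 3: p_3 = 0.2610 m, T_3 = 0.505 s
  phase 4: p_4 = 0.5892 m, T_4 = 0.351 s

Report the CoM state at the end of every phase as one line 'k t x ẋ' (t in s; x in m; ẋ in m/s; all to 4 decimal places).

phase 1: p=-0.0211, T=0.379, ωT=1.149734, cosh=1.737038, sinh=1.420317; start (x,ẋ)=(0.051100, -0.044300) → end (x,ẋ)=(0.083573, 0.234135)
phase 2: p=0.1540, T=0.385, ωT=1.167936, cosh=1.763179, sinh=1.452171; start (x,ẋ)=(0.083573, 0.234135) → end (x,ẋ)=(0.141904, 0.102570)
phase 3: p=0.2610, T=0.505, ωT=1.531968, cosh=2.421692, sinh=2.205582; start (x,ẋ)=(0.141904, 0.102570) → end (x,ẋ)=(0.047161, -0.548458)
phase 4: p=0.5892, T=0.351, ωT=1.064794, cosh=1.622520, sinh=1.277721; start (x,ẋ)=(0.047161, -0.548458) → end (x,ẋ)=(-0.521274, -2.990878)

1 0.3790 0.0836 0.2341
2 0.7640 0.1419 0.1026
3 1.2690 0.0472 -0.5485
4 1.6200 -0.5213 -2.9909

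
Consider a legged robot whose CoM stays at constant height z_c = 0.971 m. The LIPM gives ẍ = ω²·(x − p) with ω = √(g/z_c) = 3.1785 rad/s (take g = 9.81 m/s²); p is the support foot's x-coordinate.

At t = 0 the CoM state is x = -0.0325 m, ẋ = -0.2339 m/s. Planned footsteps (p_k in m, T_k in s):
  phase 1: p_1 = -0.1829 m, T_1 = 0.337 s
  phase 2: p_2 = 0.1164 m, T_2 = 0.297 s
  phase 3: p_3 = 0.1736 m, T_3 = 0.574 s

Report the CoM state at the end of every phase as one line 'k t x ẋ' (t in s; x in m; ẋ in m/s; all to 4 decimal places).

phase 1: p=-0.1829, T=0.337, ωT=1.071155, cosh=1.630680, sinh=1.288067; start (x,ẋ)=(-0.032500, -0.233900) → end (x,ẋ)=(-0.032432, 0.234340)
phase 2: p=0.1164, T=0.297, ωT=0.944014, cosh=1.479671, sinh=1.090608; start (x,ẋ)=(-0.032432, 0.234340) → end (x,ẋ)=(-0.023416, -0.169181)
phase 3: p=0.1736, T=0.574, ωT=1.824459, cosh=3.180373, sinh=3.019068; start (x,ẋ)=(-0.023416, -0.169181) → end (x,ẋ)=(-0.613679, -2.428644)

1 0.3370 -0.0324 0.2343
2 0.6340 -0.0234 -0.1692
3 1.2080 -0.6137 -2.4286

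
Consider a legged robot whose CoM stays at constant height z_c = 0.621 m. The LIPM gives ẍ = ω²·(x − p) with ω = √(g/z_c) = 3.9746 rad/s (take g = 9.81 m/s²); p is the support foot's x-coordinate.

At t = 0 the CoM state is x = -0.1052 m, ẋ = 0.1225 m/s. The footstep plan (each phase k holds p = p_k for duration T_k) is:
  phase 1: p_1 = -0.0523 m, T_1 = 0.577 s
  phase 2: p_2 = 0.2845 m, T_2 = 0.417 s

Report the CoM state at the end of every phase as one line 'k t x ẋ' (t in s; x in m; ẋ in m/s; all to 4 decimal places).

phase 1: p=-0.0523, T=0.577, ωT=2.293344, cosh=5.004473, sinh=4.903544; start (x,ẋ)=(-0.105200, 0.122500) → end (x,ẋ)=(-0.165906, -0.417953)
phase 2: p=0.2845, T=0.417, ωT=1.657408, cosh=2.718165, sinh=2.527532; start (x,ẋ)=(-0.165906, -0.417953) → end (x,ẋ)=(-1.205563, -5.660812)

1 0.5770 -0.1659 -0.4180
2 0.9940 -1.2056 -5.6608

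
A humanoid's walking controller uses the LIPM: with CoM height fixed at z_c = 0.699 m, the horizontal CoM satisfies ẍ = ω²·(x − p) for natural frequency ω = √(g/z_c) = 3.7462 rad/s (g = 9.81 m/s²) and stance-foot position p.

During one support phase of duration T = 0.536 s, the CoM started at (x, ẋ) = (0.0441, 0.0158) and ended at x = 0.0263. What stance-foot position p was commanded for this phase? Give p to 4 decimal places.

ωT = 3.7462·0.536 = 2.007963; cosh(ωT) = 3.791197, sinh(ωT) = 3.656935
x(T) = p + (x₀−p)·cosh(ωT) + (ẋ₀/ω)·sinh(ωT) ⇒ p·(1 − cosh) = x(T) − x₀·cosh − (ẋ₀/ω)·sinh
numerator   = 0.0263 − (0.0441)·3.791197 − (0.0158/3.7462)·3.656935 = -0.156315
denominator = 1 − 3.791197 = -2.791197
p = -0.156315 / -2.791197 = 0.0560

p = 0.0560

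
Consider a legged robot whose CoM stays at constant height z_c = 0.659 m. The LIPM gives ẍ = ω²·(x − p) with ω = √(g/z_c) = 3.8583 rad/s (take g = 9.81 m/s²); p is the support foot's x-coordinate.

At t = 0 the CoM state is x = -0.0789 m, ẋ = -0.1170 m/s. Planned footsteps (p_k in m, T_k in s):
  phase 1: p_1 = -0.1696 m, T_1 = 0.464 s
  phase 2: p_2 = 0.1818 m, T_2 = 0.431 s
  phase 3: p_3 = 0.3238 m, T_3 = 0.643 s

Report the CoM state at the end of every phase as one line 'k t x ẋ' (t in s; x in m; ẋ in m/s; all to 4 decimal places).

phase 1: p=-0.1696, T=0.464, ωT=1.790251, cosh=3.078938, sinh=2.912019; start (x,ẋ)=(-0.078900, -0.117000) → end (x,ẋ)=(0.021355, 0.658819)
phase 2: p=0.1818, T=0.431, ωT=1.662927, cosh=2.732156, sinh=2.542573; start (x,ẋ)=(0.021355, 0.658819) → end (x,ẋ)=(0.177593, 0.226029)
phase 3: p=0.3238, T=0.643, ωT=2.480887, cosh=6.017764, sinh=5.934095; start (x,ẋ)=(0.177593, 0.226029) → end (x,ẋ)=(-0.208407, -1.987305)

1 0.4640 0.0214 0.6588
2 0.8950 0.1776 0.2260
3 1.5380 -0.2084 -1.9873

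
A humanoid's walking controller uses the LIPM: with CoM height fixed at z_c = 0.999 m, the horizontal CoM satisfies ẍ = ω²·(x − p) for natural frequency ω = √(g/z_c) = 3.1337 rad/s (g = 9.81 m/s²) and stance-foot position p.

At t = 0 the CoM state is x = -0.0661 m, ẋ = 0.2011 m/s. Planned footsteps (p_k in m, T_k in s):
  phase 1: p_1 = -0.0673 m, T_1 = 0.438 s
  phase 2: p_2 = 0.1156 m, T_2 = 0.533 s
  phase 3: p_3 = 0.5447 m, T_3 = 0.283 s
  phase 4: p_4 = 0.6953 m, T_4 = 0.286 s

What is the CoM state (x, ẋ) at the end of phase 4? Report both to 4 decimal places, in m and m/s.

x = 0.3503, ẋ = -0.6427

phase 1: p=-0.0673, T=0.438, ωT=1.372561, cosh=2.099449, sinh=1.845992; start (x,ẋ)=(-0.066100, 0.201100) → end (x,ẋ)=(0.053683, 0.429141)
phase 2: p=0.1156, T=0.533, ωT=1.670262, cosh=2.750879, sinh=2.562681; start (x,ẋ)=(0.053683, 0.429141) → end (x,ẋ)=(0.296217, 0.683278)
phase 3: p=0.5447, T=0.283, ωT=0.886837, cosh=1.419698, sinh=1.007742; start (x,ẋ)=(0.296217, 0.683278) → end (x,ẋ)=(0.411658, 0.185348)
phase 4: p=0.6953, T=0.286, ωT=0.896238, cosh=1.429235, sinh=1.021133; start (x,ẋ)=(0.411658, 0.185348) → end (x,ẋ)=(0.350306, -0.642726)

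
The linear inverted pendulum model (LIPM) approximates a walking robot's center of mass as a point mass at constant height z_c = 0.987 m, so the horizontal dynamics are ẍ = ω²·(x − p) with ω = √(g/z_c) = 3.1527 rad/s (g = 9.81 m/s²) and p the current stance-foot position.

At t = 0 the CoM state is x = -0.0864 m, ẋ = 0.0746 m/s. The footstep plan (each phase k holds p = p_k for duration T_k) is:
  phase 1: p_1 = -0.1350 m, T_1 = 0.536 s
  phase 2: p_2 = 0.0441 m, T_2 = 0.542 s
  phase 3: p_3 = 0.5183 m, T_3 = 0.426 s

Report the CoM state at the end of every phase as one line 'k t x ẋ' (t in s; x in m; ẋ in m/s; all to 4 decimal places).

1 0.5360 0.0631 0.6100
2 1.0780 0.6149 1.8993
3 1.5040 1.7912 4.4294

phase 1: p=-0.1350, T=0.536, ωT=1.689847, cosh=2.801600, sinh=2.617052; start (x,ẋ)=(-0.086400, 0.074600) → end (x,ẋ)=(0.063083, 0.609987)
phase 2: p=0.0441, T=0.542, ωT=1.708763, cosh=2.851609, sinh=2.670519; start (x,ẋ)=(0.063083, 0.609987) → end (x,ẋ)=(0.614927, 1.899271)
phase 3: p=0.5183, T=0.426, ωT=1.343050, cosh=2.045879, sinh=1.784831; start (x,ẋ)=(0.614927, 1.899271) → end (x,ẋ)=(1.791217, 4.429403)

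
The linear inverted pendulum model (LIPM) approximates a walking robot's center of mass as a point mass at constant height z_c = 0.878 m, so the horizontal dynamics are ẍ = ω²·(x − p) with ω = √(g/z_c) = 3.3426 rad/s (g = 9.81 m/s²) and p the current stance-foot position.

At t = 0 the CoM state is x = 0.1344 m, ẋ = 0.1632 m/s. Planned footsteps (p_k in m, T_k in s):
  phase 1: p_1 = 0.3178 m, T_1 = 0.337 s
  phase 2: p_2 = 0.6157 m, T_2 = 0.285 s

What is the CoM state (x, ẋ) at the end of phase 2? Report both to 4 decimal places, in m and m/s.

x = -0.3805, ẋ = -2.8489

phase 1: p=0.3178, T=0.337, ωT=1.126456, cosh=1.704443, sinh=1.380263; start (x,ẋ)=(0.134400, 0.163200) → end (x,ẋ)=(0.072596, -0.567981)
phase 2: p=0.6157, T=0.285, ωT=0.952641, cosh=1.489134, sinh=1.103413; start (x,ẋ)=(0.072596, -0.567981) → end (x,ẋ)=(-0.380550, -2.848916)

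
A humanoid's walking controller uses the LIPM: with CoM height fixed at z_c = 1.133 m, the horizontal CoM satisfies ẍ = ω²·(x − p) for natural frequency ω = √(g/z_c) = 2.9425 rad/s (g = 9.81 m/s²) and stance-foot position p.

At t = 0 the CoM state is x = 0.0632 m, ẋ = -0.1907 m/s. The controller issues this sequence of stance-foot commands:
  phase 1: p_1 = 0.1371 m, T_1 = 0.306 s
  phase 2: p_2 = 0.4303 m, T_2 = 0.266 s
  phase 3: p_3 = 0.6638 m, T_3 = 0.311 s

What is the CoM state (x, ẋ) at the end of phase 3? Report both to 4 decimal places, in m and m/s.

x = -1.4345, ẋ = -5.7392

phase 1: p=0.1371, T=0.306, ωT=0.900405, cosh=1.433502, sinh=1.027097; start (x,ẋ)=(0.063200, -0.190700) → end (x,ẋ)=(-0.035401, -0.496712)
phase 2: p=0.4303, T=0.266, ωT=0.782705, cosh=1.322274, sinh=0.865107; start (x,ẋ)=(-0.035401, -0.496712) → end (x,ẋ)=(-0.331520, -1.842266)
phase 3: p=0.6638, T=0.311, ωT=0.915117, cosh=1.448769, sinh=1.048300; start (x,ẋ)=(-0.331520, -1.842266) → end (x,ẋ)=(-1.434517, -5.739203)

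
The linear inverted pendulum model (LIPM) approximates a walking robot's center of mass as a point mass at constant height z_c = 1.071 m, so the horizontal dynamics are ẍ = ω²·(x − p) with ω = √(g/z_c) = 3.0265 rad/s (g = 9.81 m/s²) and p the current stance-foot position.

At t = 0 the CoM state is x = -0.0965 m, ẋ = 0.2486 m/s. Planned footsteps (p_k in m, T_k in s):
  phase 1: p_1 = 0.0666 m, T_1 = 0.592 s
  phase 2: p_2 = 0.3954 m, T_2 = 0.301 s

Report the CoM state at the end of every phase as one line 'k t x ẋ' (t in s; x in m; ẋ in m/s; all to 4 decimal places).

1 0.5920 -0.1967 -0.6732
2 0.8930 -0.6917 -2.8401

phase 1: p=0.0666, T=0.592, ωT=1.791688, cosh=3.083125, sinh=2.916446; start (x,ẋ)=(-0.096500, 0.248600) → end (x,ẋ)=(-0.196698, -0.673158)
phase 2: p=0.3954, T=0.301, ωT=0.910976, cosh=1.444441, sinh=1.042309; start (x,ẋ)=(-0.196698, -0.673158) → end (x,ẋ)=(-0.691681, -2.840137)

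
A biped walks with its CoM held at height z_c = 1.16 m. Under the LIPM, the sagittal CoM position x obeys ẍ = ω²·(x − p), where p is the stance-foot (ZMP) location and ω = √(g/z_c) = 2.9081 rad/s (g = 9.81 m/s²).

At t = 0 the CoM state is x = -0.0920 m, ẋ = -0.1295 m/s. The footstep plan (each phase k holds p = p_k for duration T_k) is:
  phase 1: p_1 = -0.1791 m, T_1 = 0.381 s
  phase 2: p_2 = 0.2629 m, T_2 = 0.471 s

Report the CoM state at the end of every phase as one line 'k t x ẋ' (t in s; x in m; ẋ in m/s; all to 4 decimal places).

phase 1: p=-0.1791, T=0.381, ωT=1.107986, cosh=1.679238, sinh=1.349015; start (x,ẋ)=(-0.092000, -0.129500) → end (x,ẋ)=(-0.092911, 0.124238)
phase 2: p=0.2629, T=0.471, ωT=1.369715, cosh=2.094205, sinh=1.840025; start (x,ẋ)=(-0.092911, 0.124238) → end (x,ẋ)=(-0.403633, -1.643757)

1 0.3810 -0.0929 0.1242
2 0.8520 -0.4036 -1.6438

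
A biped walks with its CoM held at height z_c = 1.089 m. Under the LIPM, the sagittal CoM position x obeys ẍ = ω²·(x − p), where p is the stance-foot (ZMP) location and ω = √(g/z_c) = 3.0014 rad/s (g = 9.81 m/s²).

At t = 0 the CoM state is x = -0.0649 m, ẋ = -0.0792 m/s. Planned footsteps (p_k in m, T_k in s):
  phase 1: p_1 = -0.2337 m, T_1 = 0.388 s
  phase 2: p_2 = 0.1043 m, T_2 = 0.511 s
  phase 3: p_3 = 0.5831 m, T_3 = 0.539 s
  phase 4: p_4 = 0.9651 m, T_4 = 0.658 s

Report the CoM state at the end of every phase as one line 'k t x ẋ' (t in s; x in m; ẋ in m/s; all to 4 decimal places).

1 0.3880 0.0249 0.5934
2 0.8990 0.3487 0.9130
3 1.4380 0.7057 0.6885
4 2.0960 0.8231 -0.2227

phase 1: p=-0.2337, T=0.388, ωT=1.164543, cosh=1.758262, sinh=1.446197; start (x,ẋ)=(-0.064900, -0.079200) → end (x,ẋ)=(0.024933, 0.593441)
phase 2: p=0.1043, T=0.511, ωT=1.533715, cosh=2.425550, sinh=2.209817; start (x,ẋ)=(0.024933, 0.593441) → end (x,ẋ)=(0.348719, 0.913016)
phase 3: p=0.5831, T=0.539, ωT=1.617755, cosh=2.620050, sinh=2.421707; start (x,ẋ)=(0.348719, 0.913016) → end (x,ẋ)=(0.705686, 0.688549)
phase 4: p=0.9651, T=0.658, ωT=1.974921, cosh=3.672412, sinh=3.533640; start (x,ẋ)=(0.705686, 0.688549) → end (x,ẋ)=(0.823075, -0.222673)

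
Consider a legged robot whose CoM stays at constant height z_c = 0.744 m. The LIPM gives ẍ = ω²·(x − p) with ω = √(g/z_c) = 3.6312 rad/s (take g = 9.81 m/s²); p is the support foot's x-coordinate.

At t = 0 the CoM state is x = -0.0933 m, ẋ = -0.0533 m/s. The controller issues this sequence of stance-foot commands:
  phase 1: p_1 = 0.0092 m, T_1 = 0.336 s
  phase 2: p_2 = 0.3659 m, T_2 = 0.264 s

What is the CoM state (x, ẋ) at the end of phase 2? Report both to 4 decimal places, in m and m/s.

x = -0.6902, ẋ = -3.3024

phase 1: p=0.0092, T=0.336, ωT=1.220083, cosh=1.841338, sinh=1.546132; start (x,ẋ)=(-0.093300, -0.053300) → end (x,ẋ)=(-0.202232, -0.673611)
phase 2: p=0.3659, T=0.264, ωT=0.958637, cosh=1.495777, sinh=1.112362; start (x,ẋ)=(-0.202232, -0.673611) → end (x,ẋ)=(-0.690248, -3.302373)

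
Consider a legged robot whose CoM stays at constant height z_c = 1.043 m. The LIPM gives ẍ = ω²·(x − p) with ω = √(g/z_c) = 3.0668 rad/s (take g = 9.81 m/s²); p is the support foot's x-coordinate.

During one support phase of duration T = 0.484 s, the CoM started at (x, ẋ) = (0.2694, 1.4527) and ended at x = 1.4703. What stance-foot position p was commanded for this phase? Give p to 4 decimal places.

ωT = 3.0668·0.484 = 1.484331; cosh(ωT) = 2.319334, sinh(ωT) = 2.092680
x(T) = p + (x₀−p)·cosh(ωT) + (ẋ₀/ω)·sinh(ωT) ⇒ p·(1 − cosh) = x(T) − x₀·cosh − (ẋ₀/ω)·sinh
numerator   = 1.4703 − (0.2694)·2.319334 − (1.4527/3.0668)·2.092680 = -0.145802
denominator = 1 − 2.319334 = -1.319334
p = -0.145802 / -1.319334 = 0.1105

p = 0.1105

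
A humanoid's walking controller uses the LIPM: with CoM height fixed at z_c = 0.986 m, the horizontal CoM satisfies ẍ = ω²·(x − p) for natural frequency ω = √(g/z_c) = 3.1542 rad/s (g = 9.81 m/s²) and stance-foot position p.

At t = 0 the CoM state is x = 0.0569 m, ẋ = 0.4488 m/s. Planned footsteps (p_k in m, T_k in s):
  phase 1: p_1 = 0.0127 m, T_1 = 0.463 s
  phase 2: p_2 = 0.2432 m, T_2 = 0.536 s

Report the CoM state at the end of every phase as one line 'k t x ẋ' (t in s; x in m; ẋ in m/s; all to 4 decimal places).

phase 1: p=0.0127, T=0.463, ωT=1.460395, cosh=2.269902, sinh=2.037757; start (x,ẋ)=(0.056900, 0.448800) → end (x,ẋ)=(0.402975, 1.302827)
phase 2: p=0.2432, T=0.536, ωT=1.690651, cosh=2.803705, sinh=2.619306; start (x,ẋ)=(0.402975, 1.302827) → end (x,ẋ)=(1.773054, 4.972774)

1 0.4630 0.4030 1.3028
2 0.9990 1.7731 4.9728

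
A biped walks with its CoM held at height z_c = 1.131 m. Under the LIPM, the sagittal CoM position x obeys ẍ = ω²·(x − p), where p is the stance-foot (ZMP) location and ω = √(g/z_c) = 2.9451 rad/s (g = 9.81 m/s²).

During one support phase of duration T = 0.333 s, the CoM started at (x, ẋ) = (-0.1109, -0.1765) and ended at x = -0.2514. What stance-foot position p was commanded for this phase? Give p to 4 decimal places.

p = 0.0271

ωT = 2.9451·0.333 = 0.980718; cosh(ωT) = 1.520706, sinh(ωT) = 1.145665
x(T) = p + (x₀−p)·cosh(ωT) + (ẋ₀/ω)·sinh(ωT) ⇒ p·(1 − cosh) = x(T) − x₀·cosh − (ẋ₀/ω)·sinh
numerator   = -0.2514 − (-0.1109)·1.520706 − (-0.1765/2.9451)·1.145665 = -0.014094
denominator = 1 − 1.520706 = -0.520706
p = -0.014094 / -0.520706 = 0.0271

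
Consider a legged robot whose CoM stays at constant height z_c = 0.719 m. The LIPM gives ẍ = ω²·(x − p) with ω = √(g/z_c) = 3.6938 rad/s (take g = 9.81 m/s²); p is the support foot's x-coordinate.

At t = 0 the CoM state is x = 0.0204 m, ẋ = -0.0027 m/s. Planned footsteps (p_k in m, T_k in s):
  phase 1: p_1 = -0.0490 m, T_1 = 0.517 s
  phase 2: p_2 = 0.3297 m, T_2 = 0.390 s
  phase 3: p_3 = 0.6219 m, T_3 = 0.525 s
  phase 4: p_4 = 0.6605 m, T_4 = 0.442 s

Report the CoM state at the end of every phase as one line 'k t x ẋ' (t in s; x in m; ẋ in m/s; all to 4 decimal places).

phase 1: p=-0.0490, T=0.517, ωT=1.909695, cosh=3.449576, sinh=3.301451; start (x,ẋ)=(0.020400, -0.002700) → end (x,ẋ)=(0.187987, 0.837012)
phase 2: p=0.3297, T=0.390, ωT=1.440582, cosh=2.229971, sinh=1.993182; start (x,ẋ)=(0.187987, 0.837012) → end (x,ẋ)=(0.465338, 0.823166)
phase 3: p=0.6219, T=0.525, ωT=1.939245, cosh=3.548656, sinh=3.404843; start (x,ẋ)=(0.465338, 0.823166) → end (x,ẋ)=(0.825088, 0.952085)
phase 4: p=0.6605, T=0.442, ωT=1.632660, cosh=2.656438, sinh=2.461029; start (x,ẋ)=(0.825088, 0.952085) → end (x,ẋ)=(1.732053, 4.025349)

1 0.5170 0.1880 0.8370
2 0.9070 0.4653 0.8232
3 1.4320 0.8251 0.9521
4 1.8740 1.7321 4.0253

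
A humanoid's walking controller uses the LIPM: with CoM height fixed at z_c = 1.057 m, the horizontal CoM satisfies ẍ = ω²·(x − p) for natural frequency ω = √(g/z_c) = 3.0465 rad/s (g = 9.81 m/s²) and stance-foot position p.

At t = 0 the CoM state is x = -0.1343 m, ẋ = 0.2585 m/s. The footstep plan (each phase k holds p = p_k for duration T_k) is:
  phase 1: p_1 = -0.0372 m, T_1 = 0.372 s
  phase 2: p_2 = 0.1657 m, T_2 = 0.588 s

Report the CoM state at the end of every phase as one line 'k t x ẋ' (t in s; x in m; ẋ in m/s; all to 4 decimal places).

phase 1: p=-0.0372, T=0.372, ωT=1.133298, cosh=1.713926, sinh=1.391957; start (x,ẋ)=(-0.134300, 0.258500) → end (x,ẋ)=(-0.085513, 0.031288)
phase 2: p=0.1657, T=0.588, ωT=1.791342, cosh=3.082116, sinh=2.915380; start (x,ẋ)=(-0.085513, 0.031288) → end (x,ẋ)=(-0.578625, -2.134763)

1 0.3720 -0.0855 0.0313
2 0.9600 -0.5786 -2.1348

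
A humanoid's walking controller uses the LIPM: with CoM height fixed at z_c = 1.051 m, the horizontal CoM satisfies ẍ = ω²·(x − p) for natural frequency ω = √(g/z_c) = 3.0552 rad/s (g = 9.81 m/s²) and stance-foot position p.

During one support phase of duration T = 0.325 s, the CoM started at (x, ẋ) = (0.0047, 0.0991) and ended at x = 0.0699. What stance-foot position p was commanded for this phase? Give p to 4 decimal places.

p = -0.0466

ωT = 3.0552·0.325 = 0.992940; cosh(ωT) = 1.534822, sinh(ωT) = 1.164336
x(T) = p + (x₀−p)·cosh(ωT) + (ẋ₀/ω)·sinh(ωT) ⇒ p·(1 − cosh) = x(T) − x₀·cosh − (ẋ₀/ω)·sinh
numerator   = 0.0699 − (0.0047)·1.534822 − (0.0991/3.0552)·1.164336 = 0.024919
denominator = 1 − 1.534822 = -0.534822
p = 0.024919 / -0.534822 = -0.0466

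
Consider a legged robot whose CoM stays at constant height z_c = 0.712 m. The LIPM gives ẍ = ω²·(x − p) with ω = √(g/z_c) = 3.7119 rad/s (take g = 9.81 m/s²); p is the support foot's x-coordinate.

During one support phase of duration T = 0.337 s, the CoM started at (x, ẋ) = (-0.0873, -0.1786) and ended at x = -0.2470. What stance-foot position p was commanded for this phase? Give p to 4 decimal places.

p = 0.0055

ωT = 3.7119·0.337 = 1.250910; cosh(ωT) = 1.889883, sinh(ωT) = 1.603639
x(T) = p + (x₀−p)·cosh(ωT) + (ẋ₀/ω)·sinh(ωT) ⇒ p·(1 − cosh) = x(T) − x₀·cosh − (ẋ₀/ω)·sinh
numerator   = -0.2470 − (-0.0873)·1.889883 − (-0.1786/3.7119)·1.603639 = -0.004853
denominator = 1 − 1.889883 = -0.889883
p = -0.004853 / -0.889883 = 0.0055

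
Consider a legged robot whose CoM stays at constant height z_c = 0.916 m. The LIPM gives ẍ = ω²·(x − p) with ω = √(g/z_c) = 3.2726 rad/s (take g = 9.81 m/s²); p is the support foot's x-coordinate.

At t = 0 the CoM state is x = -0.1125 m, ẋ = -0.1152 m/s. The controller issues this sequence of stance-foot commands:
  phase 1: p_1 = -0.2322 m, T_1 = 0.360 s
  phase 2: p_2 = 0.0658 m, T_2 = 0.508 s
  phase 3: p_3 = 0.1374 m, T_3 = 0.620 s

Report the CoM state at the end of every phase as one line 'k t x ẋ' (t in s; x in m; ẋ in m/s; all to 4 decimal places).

phase 1: p=-0.2322, T=0.360, ωT=1.178136, cosh=1.778083, sinh=1.470231; start (x,ẋ)=(-0.112500, -0.115200) → end (x,ẋ)=(-0.071118, 0.371099)
phase 2: p=0.0658, T=0.508, ωT=1.662481, cosh=2.731021, sinh=2.541353; start (x,ẋ)=(-0.071118, 0.371099) → end (x,ẋ)=(-0.019946, -0.125243)
phase 3: p=0.1374, T=0.620, ωT=2.029012, cosh=3.869016, sinh=3.737551; start (x,ẋ)=(-0.019946, -0.125243) → end (x,ẋ)=(-0.614412, -2.409150)

1 0.3600 -0.0711 0.3711
2 0.8680 -0.0199 -0.1252
3 1.4880 -0.6144 -2.4091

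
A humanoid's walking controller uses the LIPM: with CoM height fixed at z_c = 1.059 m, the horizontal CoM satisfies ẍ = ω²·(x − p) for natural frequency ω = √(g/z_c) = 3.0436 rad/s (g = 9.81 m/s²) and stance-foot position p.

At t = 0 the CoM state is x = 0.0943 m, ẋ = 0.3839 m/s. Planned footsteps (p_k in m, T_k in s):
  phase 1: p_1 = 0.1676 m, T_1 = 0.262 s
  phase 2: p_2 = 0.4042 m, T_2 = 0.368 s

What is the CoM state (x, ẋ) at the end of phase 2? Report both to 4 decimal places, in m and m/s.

x = 0.1681, ẋ = -0.3945

phase 1: p=0.1676, T=0.262, ωT=0.797423, cosh=1.335151, sinh=0.884663; start (x,ẋ)=(0.094300, 0.383900) → end (x,ẋ)=(0.181319, 0.315200)
phase 2: p=0.4042, T=0.368, ωT=1.120045, cosh=1.695628, sinh=1.369363; start (x,ẋ)=(0.181319, 0.315200) → end (x,ẋ)=(0.168090, -0.394460)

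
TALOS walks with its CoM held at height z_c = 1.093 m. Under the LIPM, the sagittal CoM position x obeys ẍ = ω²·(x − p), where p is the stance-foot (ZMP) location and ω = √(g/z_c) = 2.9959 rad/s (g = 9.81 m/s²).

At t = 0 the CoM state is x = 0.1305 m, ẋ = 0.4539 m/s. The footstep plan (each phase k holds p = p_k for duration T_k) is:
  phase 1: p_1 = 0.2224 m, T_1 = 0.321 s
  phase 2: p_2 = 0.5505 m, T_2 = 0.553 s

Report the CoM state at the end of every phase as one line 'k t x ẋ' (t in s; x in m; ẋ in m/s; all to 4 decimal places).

1 0.3210 0.2538 0.3730
2 0.8740 0.0591 -1.2316

phase 1: p=0.2224, T=0.321, ωT=0.961684, cosh=1.499173, sinh=1.116925; start (x,ẋ)=(0.130500, 0.453900) → end (x,ẋ)=(0.253848, 0.372959)
phase 2: p=0.5505, T=0.553, ωT=1.656733, cosh=2.716458, sinh=2.525697; start (x,ẋ)=(0.253848, 0.372959) → end (x,ẋ)=(0.059081, -1.231559)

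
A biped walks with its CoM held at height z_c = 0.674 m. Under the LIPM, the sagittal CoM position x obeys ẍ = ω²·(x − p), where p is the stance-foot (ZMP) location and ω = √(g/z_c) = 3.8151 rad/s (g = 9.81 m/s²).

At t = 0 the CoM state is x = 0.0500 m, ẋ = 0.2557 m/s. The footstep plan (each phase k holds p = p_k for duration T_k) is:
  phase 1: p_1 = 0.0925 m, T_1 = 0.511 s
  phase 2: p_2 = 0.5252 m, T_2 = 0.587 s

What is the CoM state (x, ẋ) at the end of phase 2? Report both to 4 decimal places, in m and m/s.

x = -0.7211, ẋ = -4.5726

phase 1: p=0.0925, T=0.511, ωT=1.949516, cosh=3.583815, sinh=3.441472; start (x,ẋ)=(0.050000, 0.255700) → end (x,ẋ)=(0.170846, 0.358375)
phase 2: p=0.5252, T=0.587, ωT=2.239464, cosh=4.747405, sinh=4.640890; start (x,ẋ)=(0.170846, 0.358375) → end (x,ẋ)=(-0.721115, -4.572645)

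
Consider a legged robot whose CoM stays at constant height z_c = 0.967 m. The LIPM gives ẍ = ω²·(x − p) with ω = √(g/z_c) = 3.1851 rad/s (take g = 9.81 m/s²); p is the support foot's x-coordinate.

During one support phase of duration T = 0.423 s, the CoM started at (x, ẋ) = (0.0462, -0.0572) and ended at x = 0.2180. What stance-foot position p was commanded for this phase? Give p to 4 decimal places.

ωT = 3.1851·0.423 = 1.347297; cosh(ωT) = 2.053478, sinh(ωT) = 1.793536
x(T) = p + (x₀−p)·cosh(ωT) + (ẋ₀/ω)·sinh(ωT) ⇒ p·(1 − cosh) = x(T) − x₀·cosh − (ẋ₀/ω)·sinh
numerator   = 0.2180 − (0.0462)·2.053478 − (-0.0572/3.1851)·1.793536 = 0.155339
denominator = 1 − 2.053478 = -1.053478
p = 0.155339 / -1.053478 = -0.1475

p = -0.1475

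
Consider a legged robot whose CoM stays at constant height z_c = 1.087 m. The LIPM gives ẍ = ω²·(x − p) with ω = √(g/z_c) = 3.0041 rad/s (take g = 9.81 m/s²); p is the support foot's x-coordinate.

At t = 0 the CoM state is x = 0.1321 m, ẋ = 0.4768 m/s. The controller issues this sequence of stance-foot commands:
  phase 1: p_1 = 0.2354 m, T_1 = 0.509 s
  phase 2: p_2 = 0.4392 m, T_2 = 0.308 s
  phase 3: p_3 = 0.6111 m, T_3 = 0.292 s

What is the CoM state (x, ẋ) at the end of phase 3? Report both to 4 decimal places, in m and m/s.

x = 0.5046, ẋ = 0.0239

phase 1: p=0.2354, T=0.509, ωT=1.529087, cosh=2.415348, sinh=2.198614; start (x,ẋ)=(0.132100, 0.476800) → end (x,ẋ)=(0.334851, 0.469356)
phase 2: p=0.4392, T=0.308, ωT=0.925263, cosh=1.459479, sinh=1.063052; start (x,ẋ)=(0.334851, 0.469356) → end (x,ẋ)=(0.452994, 0.351775)
phase 3: p=0.6111, T=0.292, ωT=0.877197, cosh=1.410049, sinh=0.994102; start (x,ẋ)=(0.452994, 0.351775) → end (x,ẋ)=(0.504570, 0.023855)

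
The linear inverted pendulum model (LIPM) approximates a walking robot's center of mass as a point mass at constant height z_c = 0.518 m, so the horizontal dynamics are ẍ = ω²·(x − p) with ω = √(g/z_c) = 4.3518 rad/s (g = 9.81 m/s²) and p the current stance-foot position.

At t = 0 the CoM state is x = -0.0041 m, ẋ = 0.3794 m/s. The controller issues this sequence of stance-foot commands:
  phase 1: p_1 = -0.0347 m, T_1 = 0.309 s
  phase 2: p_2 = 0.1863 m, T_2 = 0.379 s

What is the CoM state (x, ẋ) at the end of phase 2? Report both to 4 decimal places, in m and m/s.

x = 0.7645, ẋ = 2.7133

phase 1: p=-0.0347, T=0.309, ωT=1.344706, cosh=2.048838, sinh=1.788221; start (x,ẋ)=(-0.004100, 0.379400) → end (x,ẋ)=(0.183896, 1.015458)
phase 2: p=0.1863, T=0.379, ωT=1.649332, cosh=2.697841, sinh=2.505663; start (x,ẋ)=(0.183896, 1.015458) → end (x,ẋ)=(0.764490, 2.713327)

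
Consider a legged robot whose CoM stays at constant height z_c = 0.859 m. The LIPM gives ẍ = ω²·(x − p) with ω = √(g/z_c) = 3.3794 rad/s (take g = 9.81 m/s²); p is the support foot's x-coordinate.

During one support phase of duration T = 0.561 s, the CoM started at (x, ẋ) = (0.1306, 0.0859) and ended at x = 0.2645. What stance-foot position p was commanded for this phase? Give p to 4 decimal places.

p = 0.1093

ωT = 3.3794·0.561 = 1.895843; cosh(ωT) = 3.404177, sinh(ωT) = 3.253985
x(T) = p + (x₀−p)·cosh(ωT) + (ẋ₀/ω)·sinh(ωT) ⇒ p·(1 − cosh) = x(T) − x₀·cosh − (ẋ₀/ω)·sinh
numerator   = 0.2645 − (0.1306)·3.404177 − (0.0859/3.3794)·3.253985 = -0.262798
denominator = 1 − 3.404177 = -2.404177
p = -0.262798 / -2.404177 = 0.1093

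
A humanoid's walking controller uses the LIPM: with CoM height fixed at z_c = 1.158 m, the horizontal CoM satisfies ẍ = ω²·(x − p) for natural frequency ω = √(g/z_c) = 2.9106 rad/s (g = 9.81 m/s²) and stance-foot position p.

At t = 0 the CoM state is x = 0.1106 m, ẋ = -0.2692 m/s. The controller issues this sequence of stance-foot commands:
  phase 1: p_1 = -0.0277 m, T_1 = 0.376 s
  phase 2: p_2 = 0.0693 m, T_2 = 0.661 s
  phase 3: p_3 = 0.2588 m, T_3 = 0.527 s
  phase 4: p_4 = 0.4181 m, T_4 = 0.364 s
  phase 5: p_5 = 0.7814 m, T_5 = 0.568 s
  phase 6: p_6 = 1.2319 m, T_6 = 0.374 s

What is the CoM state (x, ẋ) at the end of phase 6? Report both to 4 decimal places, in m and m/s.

phase 1: p=-0.0277, T=0.376, ωT=1.094386, cosh=1.661046, sinh=1.326301; start (x,ẋ)=(0.110600, -0.269200) → end (x,ẋ)=(0.079354, 0.086730)
phase 2: p=0.0693, T=0.661, ωT=1.923907, cosh=3.496846, sinh=3.350811; start (x,ẋ)=(0.079354, 0.086730) → end (x,ẋ)=(0.204304, 0.401335)
phase 3: p=0.2588, T=0.527, ωT=1.533886, cosh=2.425927, sinh=2.210232; start (x,ẋ)=(0.204304, 0.401335) → end (x,ẋ)=(0.431360, 0.623031)
phase 4: p=0.4181, T=0.364, ωT=1.059458, cosh=1.615726, sinh=1.269082; start (x,ẋ)=(0.431360, 0.623031) → end (x,ẋ)=(0.711179, 1.055626)
phase 5: p=0.7814, T=0.568, ωT=1.653221, cosh=2.707605, sinh=2.516173; start (x,ẋ)=(0.711179, 1.055626) → end (x,ẋ)=(1.503842, 2.343946)
phase 6: p=1.2319, T=0.374, ωT=1.088564, cosh=1.653353, sinh=1.316654; start (x,ẋ)=(1.503842, 2.343946) → end (x,ẋ)=(2.741835, 4.917520)

x = 2.7418, ẋ = 4.9175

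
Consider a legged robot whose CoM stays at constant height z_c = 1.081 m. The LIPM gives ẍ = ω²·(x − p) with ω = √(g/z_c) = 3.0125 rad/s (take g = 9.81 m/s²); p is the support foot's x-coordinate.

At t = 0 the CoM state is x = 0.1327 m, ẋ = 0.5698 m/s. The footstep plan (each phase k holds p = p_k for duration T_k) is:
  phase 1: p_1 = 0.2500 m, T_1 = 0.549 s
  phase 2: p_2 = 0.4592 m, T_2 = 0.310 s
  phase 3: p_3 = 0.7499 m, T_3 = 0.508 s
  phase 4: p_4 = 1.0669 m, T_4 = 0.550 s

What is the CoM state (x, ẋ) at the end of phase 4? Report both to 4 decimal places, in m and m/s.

phase 1: p=0.2500, T=0.549, ωT=1.653863, cosh=2.709220, sinh=2.517911; start (x,ẋ)=(0.132700, 0.569800) → end (x,ẋ)=(0.408459, 0.653969)
phase 2: p=0.4592, T=0.310, ωT=0.933875, cosh=1.468689, sinh=1.075661; start (x,ẋ)=(0.408459, 0.653969) → end (x,ẋ)=(0.618188, 0.796055)
phase 3: p=0.7499, T=0.508, ωT=1.530350, cosh=2.418127, sinh=2.201667; start (x,ẋ)=(0.618188, 0.796055) → end (x,ẋ)=(1.013195, 1.051377)
phase 4: p=1.0669, T=0.550, ωT=1.656875, cosh=2.716818, sinh=2.526084; start (x,ẋ)=(1.013195, 1.051377) → end (x,ẋ)=(1.802608, 2.447711)

x = 1.8026, ẋ = 2.4477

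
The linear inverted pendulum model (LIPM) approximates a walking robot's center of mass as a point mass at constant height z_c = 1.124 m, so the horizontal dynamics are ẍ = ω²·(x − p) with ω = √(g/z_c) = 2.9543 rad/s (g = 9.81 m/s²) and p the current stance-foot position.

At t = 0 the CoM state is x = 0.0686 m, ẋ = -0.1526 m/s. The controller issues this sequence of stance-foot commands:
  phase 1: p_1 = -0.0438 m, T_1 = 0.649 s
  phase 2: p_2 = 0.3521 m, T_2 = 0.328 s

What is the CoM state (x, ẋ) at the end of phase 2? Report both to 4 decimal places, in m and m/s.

phase 1: p=-0.0438, T=0.649, ωT=1.917341, cosh=3.474920, sinh=3.327923; start (x,ẋ)=(0.068600, -0.152600) → end (x,ẋ)=(0.174882, 0.574808)
phase 2: p=0.3521, T=0.328, ωT=0.969010, cosh=1.507397, sinh=1.127938; start (x,ẋ)=(0.174882, 0.574808) → end (x,ẋ)=(0.304422, 0.275927)

x = 0.3044, ẋ = 0.2759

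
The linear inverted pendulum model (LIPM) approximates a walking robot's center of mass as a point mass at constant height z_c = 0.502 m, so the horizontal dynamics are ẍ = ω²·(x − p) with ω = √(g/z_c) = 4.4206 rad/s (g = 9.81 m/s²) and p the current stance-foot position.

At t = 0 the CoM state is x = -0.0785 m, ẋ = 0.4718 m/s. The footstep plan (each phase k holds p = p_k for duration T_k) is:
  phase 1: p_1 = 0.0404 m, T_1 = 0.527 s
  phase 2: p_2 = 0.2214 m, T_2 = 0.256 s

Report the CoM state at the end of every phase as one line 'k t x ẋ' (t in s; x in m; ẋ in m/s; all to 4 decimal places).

1 0.5270 -0.0331 -0.2279
2 0.7830 -0.2859 -1.9530

phase 1: p=0.0404, T=0.527, ωT=2.329656, cosh=5.185869, sinh=5.088540; start (x,ẋ)=(-0.078500, 0.471800) → end (x,ẋ)=(-0.033112, -0.227891)
phase 2: p=0.2214, T=0.256, ωT=1.131674, cosh=1.711667, sinh=1.389174; start (x,ẋ)=(-0.033112, -0.227891) → end (x,ẋ)=(-0.285855, -1.953029)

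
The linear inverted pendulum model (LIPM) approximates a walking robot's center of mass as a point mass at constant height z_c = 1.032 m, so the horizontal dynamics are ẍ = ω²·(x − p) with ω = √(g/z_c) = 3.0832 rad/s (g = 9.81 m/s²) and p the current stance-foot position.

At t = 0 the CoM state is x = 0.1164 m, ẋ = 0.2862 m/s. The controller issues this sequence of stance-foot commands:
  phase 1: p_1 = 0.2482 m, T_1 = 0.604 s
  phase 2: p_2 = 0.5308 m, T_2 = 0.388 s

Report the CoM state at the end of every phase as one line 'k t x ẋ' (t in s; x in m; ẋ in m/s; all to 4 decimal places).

phase 1: p=0.2482, T=0.604, ωT=1.862253, cosh=3.296773, sinh=3.141451; start (x,ẋ)=(0.116400, 0.286200) → end (x,ẋ)=(0.105292, -0.333042)
phase 2: p=0.5308, T=0.388, ωT=1.196282, cosh=1.805055, sinh=1.502739; start (x,ẋ)=(0.105292, -0.333042) → end (x,ẋ)=(-0.399588, -2.572639)

1 0.6040 0.1053 -0.3330
2 0.9920 -0.3996 -2.5726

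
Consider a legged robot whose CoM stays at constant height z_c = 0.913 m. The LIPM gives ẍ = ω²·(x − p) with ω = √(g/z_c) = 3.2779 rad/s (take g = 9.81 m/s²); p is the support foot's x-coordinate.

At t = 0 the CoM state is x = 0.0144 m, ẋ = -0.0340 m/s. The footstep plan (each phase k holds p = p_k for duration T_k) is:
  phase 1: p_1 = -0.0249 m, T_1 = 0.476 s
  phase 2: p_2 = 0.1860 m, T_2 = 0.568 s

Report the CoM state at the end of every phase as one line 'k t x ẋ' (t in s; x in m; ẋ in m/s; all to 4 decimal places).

1 0.4760 0.0492 0.2086
2 1.0440 -0.0651 -0.7210

phase 1: p=-0.0249, T=0.476, ωT=1.560280, cosh=2.485116, sinh=2.275039; start (x,ẋ)=(0.014400, -0.034000) → end (x,ẋ)=(0.049167, 0.208580)
phase 2: p=0.1860, T=0.568, ωT=1.861847, cosh=3.295500, sinh=3.140114; start (x,ẋ)=(0.049167, 0.208580) → end (x,ẋ)=(-0.065120, -0.721042)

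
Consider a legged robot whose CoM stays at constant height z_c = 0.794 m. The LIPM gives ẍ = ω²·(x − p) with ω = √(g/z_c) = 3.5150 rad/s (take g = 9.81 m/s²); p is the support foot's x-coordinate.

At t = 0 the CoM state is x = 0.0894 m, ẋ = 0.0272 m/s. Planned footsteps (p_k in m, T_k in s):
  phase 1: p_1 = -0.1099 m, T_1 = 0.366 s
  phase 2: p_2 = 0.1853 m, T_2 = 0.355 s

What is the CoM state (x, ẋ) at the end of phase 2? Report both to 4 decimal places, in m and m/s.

phase 1: p=-0.1099, T=0.366, ωT=1.286490, cosh=1.948148, sinh=1.671910; start (x,ẋ)=(0.089400, 0.027200) → end (x,ẋ)=(0.291304, 1.224228)
phase 2: p=0.1853, T=0.355, ωT=1.247825, cosh=1.884944, sinh=1.597816; start (x,ẋ)=(0.291304, 1.224228) → end (x,ẋ)=(0.941609, 2.902953)

x = 0.9416, ẋ = 2.9030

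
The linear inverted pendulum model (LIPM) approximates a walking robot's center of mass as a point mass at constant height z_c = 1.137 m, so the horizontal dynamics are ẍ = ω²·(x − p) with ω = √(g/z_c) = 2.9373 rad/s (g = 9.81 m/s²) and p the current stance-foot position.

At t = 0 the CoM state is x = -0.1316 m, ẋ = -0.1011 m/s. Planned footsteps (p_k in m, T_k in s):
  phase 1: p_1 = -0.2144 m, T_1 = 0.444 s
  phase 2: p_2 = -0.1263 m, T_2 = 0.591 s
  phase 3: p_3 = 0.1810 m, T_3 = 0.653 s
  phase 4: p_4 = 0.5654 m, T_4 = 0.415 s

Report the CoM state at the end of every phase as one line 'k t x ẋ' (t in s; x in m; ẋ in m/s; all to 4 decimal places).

phase 1: p=-0.2144, T=0.444, ωT=1.304161, cosh=1.977999, sinh=1.706599; start (x,ẋ)=(-0.131600, -0.101100) → end (x,ẋ)=(-0.109362, 0.215084)
phase 2: p=-0.1263, T=0.591, ωT=1.735944, cosh=2.925259, sinh=2.749025; start (x,ẋ)=(-0.109362, 0.215084) → end (x,ẋ)=(0.124546, 0.765946)
phase 3: p=0.1810, T=0.653, ωT=1.918057, cosh=3.477305, sinh=3.330413; start (x,ẋ)=(0.124546, 0.765946) → end (x,ẋ)=(0.853148, 2.111170)
phase 4: p=0.5654, T=0.415, ωT=1.218979, cosh=1.839632, sinh=1.544101; start (x,ẋ)=(0.853148, 2.111170) → end (x,ẋ)=(2.204566, 5.188856)

1 0.4440 -0.1094 0.2151
2 1.0350 0.1245 0.7659
3 1.6880 0.8531 2.1112
4 2.1030 2.2046 5.1889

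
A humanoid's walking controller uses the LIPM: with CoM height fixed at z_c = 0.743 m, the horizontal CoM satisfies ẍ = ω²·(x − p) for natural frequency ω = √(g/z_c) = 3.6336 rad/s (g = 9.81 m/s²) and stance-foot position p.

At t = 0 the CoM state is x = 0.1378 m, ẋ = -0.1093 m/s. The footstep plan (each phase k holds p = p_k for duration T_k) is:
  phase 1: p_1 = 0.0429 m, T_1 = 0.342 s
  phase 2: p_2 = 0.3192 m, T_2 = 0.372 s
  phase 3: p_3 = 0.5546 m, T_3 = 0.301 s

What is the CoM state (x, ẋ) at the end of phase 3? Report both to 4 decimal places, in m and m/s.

phase 1: p=0.0429, T=0.342, ωT=1.242691, cosh=1.876766, sinh=1.588160; start (x,ẋ)=(0.137800, -0.109300) → end (x,ẋ)=(0.173233, 0.342512)
phase 2: p=0.3192, T=0.372, ωT=1.351699, cosh=2.061393, sinh=1.802593; start (x,ẋ)=(0.173233, 0.342512) → end (x,ẋ)=(0.188221, -0.250019)
phase 3: p=0.5546, T=0.301, ωT=1.093714, cosh=1.660155, sinh=1.325185; start (x,ẋ)=(0.188221, -0.250019) → end (x,ẋ)=(-0.144829, -2.179255)

x = -0.1448, ẋ = -2.1793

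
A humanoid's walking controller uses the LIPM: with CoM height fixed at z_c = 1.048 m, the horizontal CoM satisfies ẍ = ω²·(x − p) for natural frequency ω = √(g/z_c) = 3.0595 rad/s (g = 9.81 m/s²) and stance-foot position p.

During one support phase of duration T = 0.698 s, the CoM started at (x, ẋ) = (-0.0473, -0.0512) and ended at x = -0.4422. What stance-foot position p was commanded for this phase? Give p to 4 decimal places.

ωT = 3.0595·0.698 = 2.135531; cosh(ωT) = 4.289860, sinh(ωT) = 4.171678
x(T) = p + (x₀−p)·cosh(ωT) + (ẋ₀/ω)·sinh(ωT) ⇒ p·(1 − cosh) = x(T) − x₀·cosh − (ẋ₀/ω)·sinh
numerator   = -0.4422 − (-0.0473)·4.289860 − (-0.0512/3.0595)·4.171678 = -0.169478
denominator = 1 − 4.289860 = -3.289860
p = -0.169478 / -3.289860 = 0.0515

p = 0.0515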